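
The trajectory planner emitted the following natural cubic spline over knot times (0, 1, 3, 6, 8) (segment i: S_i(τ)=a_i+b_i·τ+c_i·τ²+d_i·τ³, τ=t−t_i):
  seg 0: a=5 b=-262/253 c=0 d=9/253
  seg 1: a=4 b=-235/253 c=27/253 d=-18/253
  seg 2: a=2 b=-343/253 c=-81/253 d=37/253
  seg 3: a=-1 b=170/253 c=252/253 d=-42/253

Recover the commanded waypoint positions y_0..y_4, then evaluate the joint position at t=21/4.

y_0 = S_0(0) = a_0 = 5
y_1 = S_1(0) = a_1 = 4
y_2 = S_2(0) = a_2 = 2
y_3 = S_3(0) = a_3 = -1
y_4 = S_3(2) = 3
t_q=21/4 is in segment 2 (τ=9/4); S_2(τ)=-16279/16192

y_0=5 y_1=4 y_2=2 y_3=-1 y_4=3
S(21/4) = -16279/16192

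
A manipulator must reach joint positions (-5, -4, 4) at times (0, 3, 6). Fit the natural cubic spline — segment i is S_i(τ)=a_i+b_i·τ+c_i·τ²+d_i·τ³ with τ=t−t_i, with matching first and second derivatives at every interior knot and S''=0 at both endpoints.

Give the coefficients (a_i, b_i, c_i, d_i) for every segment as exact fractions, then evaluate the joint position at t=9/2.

Δ: Δ0=1/3, Δ1=8/3
row 1: diag=12, rhs=14; c'=1/4, d'=7/6
back: M1=7/6
M: M0=0, M1=7/6, M2=0
seg 0: a=-5, c=M0/2=0, d=(M1−M0)/(6·3)=7/108, b=Δ0−h0·(2M0+M1)/6=-1/4
seg 1: a=-4, c=M1/2=7/12, d=(M2−M1)/(6·3)=-7/108, b=Δ1−h1·(2M1+M2)/6=3/2
t_q=9/2 → seg 1, τ=3/2; S=-4+3/2·τ+7/12·τ²+-7/108·τ³=-21/32

  seg 0: a=-5 b=-1/4 c=0 d=7/108
  seg 1: a=-4 b=3/2 c=7/12 d=-7/108
S(9/2) = -21/32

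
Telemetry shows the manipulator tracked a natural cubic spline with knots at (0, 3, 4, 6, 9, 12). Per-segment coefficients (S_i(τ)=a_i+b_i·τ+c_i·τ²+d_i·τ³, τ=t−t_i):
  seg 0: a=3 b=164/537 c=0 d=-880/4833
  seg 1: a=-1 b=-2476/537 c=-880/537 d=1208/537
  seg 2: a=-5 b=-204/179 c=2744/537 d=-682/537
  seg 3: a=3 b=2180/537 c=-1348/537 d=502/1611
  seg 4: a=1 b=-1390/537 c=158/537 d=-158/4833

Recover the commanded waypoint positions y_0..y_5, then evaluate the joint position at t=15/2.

y_0 = S_0(0) = a_0 = 3
y_1 = S_1(0) = a_1 = -1
y_2 = S_2(0) = a_2 = -5
y_3 = S_3(0) = a_3 = 3
y_4 = S_4(0) = a_4 = 1
y_5 = S_4(3) = -5
t_q=15/2 is in segment 3 (τ=3/2); S_3(τ)=3217/716

y_0=3 y_1=-1 y_2=-5 y_3=3 y_4=1 y_5=-5
S(15/2) = 3217/716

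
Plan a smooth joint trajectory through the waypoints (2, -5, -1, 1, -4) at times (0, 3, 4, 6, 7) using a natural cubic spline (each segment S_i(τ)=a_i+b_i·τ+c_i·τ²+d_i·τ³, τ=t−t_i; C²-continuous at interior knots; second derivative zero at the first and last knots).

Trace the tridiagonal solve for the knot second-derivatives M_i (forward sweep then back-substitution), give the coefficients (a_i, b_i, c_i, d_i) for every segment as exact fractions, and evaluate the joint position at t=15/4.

Δ: Δ0=-7/3, Δ1=4, Δ2=1, Δ3=-5
row 1: diag=8, rhs=38; c'=1/8, d'=19/4
row 2: denom=6−1·1/8=47/8; d'=(-18−1·19/4)/(47/8)=-182/47
row 3: denom=6−2·16/47=250/47; d'=(-36−2·-182/47)/(250/47)=-664/125
back: M3=-664/125
back: M2=-182/47−16/47·-664/125=-258/125
back: M1=19/4−1/8·-258/125=626/125
M: M0=0, M1=626/125, M2=-258/125, M3=-664/125, M4=0
seg 0: a=2, c=M0/2=0, d=(M1−M0)/(6·3)=313/1125, b=Δ0−h0·(2M0+M1)/6=-1814/375
seg 1: a=-5, c=M1/2=313/125, d=(M2−M1)/(6·1)=-442/375, b=Δ1−h1·(2M1+M2)/6=1003/375
seg 2: a=-1, c=M2/2=-129/125, d=(M3−M2)/(6·2)=-203/750, b=Δ2−h2·(2M2+M3)/6=311/75
seg 3: a=1, c=M3/2=-332/125, d=(M4−M3)/(6·1)=332/375, b=Δ3−h3·(2M3+M4)/6=-1211/375
t_q=15/4 → seg 1, τ=3/4; S=-5+1003/375·τ+313/125·τ²+-442/375·τ³=-8331/4000

  seg 0: a=2 b=-1814/375 c=0 d=313/1125
  seg 1: a=-5 b=1003/375 c=313/125 d=-442/375
  seg 2: a=-1 b=311/75 c=-129/125 d=-203/750
  seg 3: a=1 b=-1211/375 c=-332/125 d=332/375
S(15/4) = -8331/4000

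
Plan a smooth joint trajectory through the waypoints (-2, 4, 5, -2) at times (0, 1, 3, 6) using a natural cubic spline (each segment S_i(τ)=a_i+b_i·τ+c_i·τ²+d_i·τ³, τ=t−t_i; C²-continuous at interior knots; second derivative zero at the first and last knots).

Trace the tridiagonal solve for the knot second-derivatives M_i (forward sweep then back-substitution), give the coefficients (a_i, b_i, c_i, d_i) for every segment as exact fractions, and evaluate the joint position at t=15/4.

  seg 0: a=-2 b=289/42 c=0 d=-37/42
  seg 1: a=4 b=89/21 c=-37/14 d=65/168
  seg 2: a=5 b=-71/42 c=-9/28 d=1/28
S(15/4) = 913/256

Δ: Δ0=6, Δ1=1/2, Δ2=-7/3
row 1: diag=6, rhs=-33; c'=1/3, d'=-11/2
row 2: denom=10−2·1/3=28/3; d'=(-17−2·-11/2)/(28/3)=-9/14
back: M2=-9/14
back: M1=-11/2−1/3·-9/14=-37/7
M: M0=0, M1=-37/7, M2=-9/14, M3=0
seg 0: a=-2, c=M0/2=0, d=(M1−M0)/(6·1)=-37/42, b=Δ0−h0·(2M0+M1)/6=289/42
seg 1: a=4, c=M1/2=-37/14, d=(M2−M1)/(6·2)=65/168, b=Δ1−h1·(2M1+M2)/6=89/21
seg 2: a=5, c=M2/2=-9/28, d=(M3−M2)/(6·3)=1/28, b=Δ2−h2·(2M2+M3)/6=-71/42
t_q=15/4 → seg 2, τ=3/4; S=5+-71/42·τ+-9/28·τ²+1/28·τ³=913/256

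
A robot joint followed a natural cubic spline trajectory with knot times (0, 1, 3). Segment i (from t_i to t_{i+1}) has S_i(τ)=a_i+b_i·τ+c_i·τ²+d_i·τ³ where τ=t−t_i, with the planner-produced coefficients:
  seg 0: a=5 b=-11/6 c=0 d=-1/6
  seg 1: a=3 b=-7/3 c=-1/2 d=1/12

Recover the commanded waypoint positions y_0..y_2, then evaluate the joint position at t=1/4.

y_0=5 y_1=3 y_2=-3
S(1/4) = 581/128

y_0 = S_0(0) = a_0 = 5
y_1 = S_1(0) = a_1 = 3
y_2 = S_1(2) = -3
t_q=1/4 is in segment 0 (τ=1/4); S_0(τ)=581/128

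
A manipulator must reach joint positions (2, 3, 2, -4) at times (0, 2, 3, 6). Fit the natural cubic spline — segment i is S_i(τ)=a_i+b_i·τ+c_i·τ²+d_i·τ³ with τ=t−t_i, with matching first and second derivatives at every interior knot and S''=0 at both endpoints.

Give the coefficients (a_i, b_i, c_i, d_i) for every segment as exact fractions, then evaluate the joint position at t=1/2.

  seg 0: a=2 b=91/94 c=0 d=-11/94
  seg 1: a=3 b=-41/94 c=-33/47 d=13/94
  seg 2: a=2 b=-67/47 c=-27/94 d=3/94
S(1/2) = 1857/752

Δ: Δ0=1/2, Δ1=-1, Δ2=-2
row 1: diag=6, rhs=-9; c'=1/6, d'=-3/2
row 2: denom=8−1·1/6=47/6; d'=(-6−1·-3/2)/(47/6)=-27/47
back: M2=-27/47
back: M1=-3/2−1/6·-27/47=-66/47
M: M0=0, M1=-66/47, M2=-27/47, M3=0
seg 0: a=2, c=M0/2=0, d=(M1−M0)/(6·2)=-11/94, b=Δ0−h0·(2M0+M1)/6=91/94
seg 1: a=3, c=M1/2=-33/47, d=(M2−M1)/(6·1)=13/94, b=Δ1−h1·(2M1+M2)/6=-41/94
seg 2: a=2, c=M2/2=-27/94, d=(M3−M2)/(6·3)=3/94, b=Δ2−h2·(2M2+M3)/6=-67/47
t_q=1/2 → seg 0, τ=1/2; S=2+91/94·τ+0·τ²+-11/94·τ³=1857/752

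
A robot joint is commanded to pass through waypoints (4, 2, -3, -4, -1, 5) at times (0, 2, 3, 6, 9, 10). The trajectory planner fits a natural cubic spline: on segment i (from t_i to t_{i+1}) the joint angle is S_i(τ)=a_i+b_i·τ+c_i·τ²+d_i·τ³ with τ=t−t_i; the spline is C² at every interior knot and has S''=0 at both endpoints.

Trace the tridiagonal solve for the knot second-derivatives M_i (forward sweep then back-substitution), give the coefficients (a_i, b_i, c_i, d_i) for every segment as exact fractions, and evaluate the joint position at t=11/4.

  seg 0: a=4 b=41/69 c=0 d=-55/138
  seg 1: a=2 b=-289/69 c=-55/23 d=109/69
  seg 2: a=-3 b=-292/69 c=54/23 d=-217/621
  seg 3: a=-4 b=29/69 c=-55/69 d=205/621
  seg 4: a=-1 b=314/69 c=50/23 d=-50/69
S(11/4) = -2679/1472

Δ: Δ0=-1, Δ1=-5, Δ2=-1/3, Δ3=1, Δ4=6
row 1: diag=6, rhs=-24; c'=1/6, d'=-4
row 2: denom=8−1·1/6=47/6; d'=(28−1·-4)/(47/6)=192/47
row 3: denom=12−3·18/47=510/47; d'=(8−3·192/47)/(510/47)=-20/51
row 4: denom=8−3·47/170=1219/170; d'=(30−3·-20/51)/(1219/170)=100/23
back: M4=100/23
back: M3=-20/51−47/170·100/23=-110/69
back: M2=192/47−18/47·-110/69=108/23
back: M1=-4−1/6·108/23=-110/23
M: M0=0, M1=-110/23, M2=108/23, M3=-110/69, M4=100/23, M5=0
seg 0: a=4, c=M0/2=0, d=(M1−M0)/(6·2)=-55/138, b=Δ0−h0·(2M0+M1)/6=41/69
seg 1: a=2, c=M1/2=-55/23, d=(M2−M1)/(6·1)=109/69, b=Δ1−h1·(2M1+M2)/6=-289/69
seg 2: a=-3, c=M2/2=54/23, d=(M3−M2)/(6·3)=-217/621, b=Δ2−h2·(2M2+M3)/6=-292/69
seg 3: a=-4, c=M3/2=-55/69, d=(M4−M3)/(6·3)=205/621, b=Δ3−h3·(2M3+M4)/6=29/69
seg 4: a=-1, c=M4/2=50/23, d=(M5−M4)/(6·1)=-50/69, b=Δ4−h4·(2M4+M5)/6=314/69
t_q=11/4 → seg 1, τ=3/4; S=2+-289/69·τ+-55/23·τ²+109/69·τ³=-2679/1472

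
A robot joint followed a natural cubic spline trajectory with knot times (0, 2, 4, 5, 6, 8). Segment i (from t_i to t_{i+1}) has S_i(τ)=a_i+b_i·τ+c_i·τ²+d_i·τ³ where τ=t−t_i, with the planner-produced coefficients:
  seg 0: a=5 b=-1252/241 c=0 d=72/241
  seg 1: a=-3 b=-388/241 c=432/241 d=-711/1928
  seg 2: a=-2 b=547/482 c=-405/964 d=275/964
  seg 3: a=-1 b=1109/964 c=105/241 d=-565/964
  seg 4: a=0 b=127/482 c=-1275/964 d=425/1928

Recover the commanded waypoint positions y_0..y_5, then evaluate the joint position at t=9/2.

y_0 = S_0(0) = a_0 = 5
y_1 = S_1(0) = a_1 = -3
y_2 = S_2(0) = a_2 = -2
y_3 = S_3(0) = a_3 = -1
y_4 = S_4(0) = a_4 = 0
y_5 = S_4(2) = -3
t_q=9/2 is in segment 2 (τ=1/2); S_2(τ)=-11583/7712

y_0=5 y_1=-3 y_2=-2 y_3=-1 y_4=0 y_5=-3
S(9/2) = -11583/7712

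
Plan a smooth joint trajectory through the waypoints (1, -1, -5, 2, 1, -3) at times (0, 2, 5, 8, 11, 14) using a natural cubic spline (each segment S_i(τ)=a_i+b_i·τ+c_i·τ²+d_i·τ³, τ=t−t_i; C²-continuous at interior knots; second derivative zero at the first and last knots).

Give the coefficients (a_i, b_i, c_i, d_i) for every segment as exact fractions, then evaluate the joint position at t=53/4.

Δ: Δ0=-1, Δ1=-4/3, Δ2=7/3, Δ3=-1/3, Δ4=-4/3
row 1: diag=10, rhs=-2; c'=3/10, d'=-1/5
row 2: denom=12−3·3/10=111/10; d'=(22−3·-1/5)/(111/10)=226/111
row 3: denom=12−3·10/37=414/37; d'=(-16−3·226/111)/(414/37)=-409/207
row 4: denom=12−3·37/138=515/46; d'=(-6−3·-409/207)/(515/46)=-2/309
back: M4=-2/309
back: M3=-409/207−37/138·-2/309=-610/309
back: M2=226/111−10/37·-610/309=794/309
back: M1=-1/5−3/10·794/309=-100/103
M: M0=0, M1=-100/103, M2=794/309, M3=-610/309, M4=-2/309, M5=0
seg 0: a=1, c=M0/2=0, d=(M1−M0)/(6·2)=-25/309, b=Δ0−h0·(2M0+M1)/6=-209/309
seg 1: a=-1, c=M1/2=-50/103, d=(M2−M1)/(6·3)=547/2781, b=Δ1−h1·(2M1+M2)/6=-509/309
seg 2: a=-5, c=M2/2=397/309, d=(M3−M2)/(6·3)=-26/103, b=Δ2−h2·(2M2+M3)/6=232/309
seg 3: a=2, c=M3/2=-305/309, d=(M4−M3)/(6·3)=304/2781, b=Δ3−h3·(2M3+M4)/6=508/309
seg 4: a=1, c=M4/2=-1/309, d=(M5−M4)/(6·3)=1/2781, b=Δ4−h4·(2M4+M5)/6=-410/309
t_q=53/4 → seg 4, τ=9/4; S=1+-410/309·τ+-1/309·τ²+1/2781·τ³=-13169/6592

  seg 0: a=1 b=-209/309 c=0 d=-25/309
  seg 1: a=-1 b=-509/309 c=-50/103 d=547/2781
  seg 2: a=-5 b=232/309 c=397/309 d=-26/103
  seg 3: a=2 b=508/309 c=-305/309 d=304/2781
  seg 4: a=1 b=-410/309 c=-1/309 d=1/2781
S(53/4) = -13169/6592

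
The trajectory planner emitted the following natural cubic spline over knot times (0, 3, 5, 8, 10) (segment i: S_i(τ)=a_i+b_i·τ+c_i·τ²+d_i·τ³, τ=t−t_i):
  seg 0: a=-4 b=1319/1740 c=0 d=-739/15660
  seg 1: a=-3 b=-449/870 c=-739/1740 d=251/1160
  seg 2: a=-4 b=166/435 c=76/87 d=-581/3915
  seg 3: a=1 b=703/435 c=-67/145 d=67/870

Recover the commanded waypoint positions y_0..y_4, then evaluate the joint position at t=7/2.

y_0=-4 y_1=-3 y_2=-4 y_3=1 y_4=3
S(7/2) = -30969/9280

y_0 = S_0(0) = a_0 = -4
y_1 = S_1(0) = a_1 = -3
y_2 = S_2(0) = a_2 = -4
y_3 = S_3(0) = a_3 = 1
y_4 = S_3(2) = 3
t_q=7/2 is in segment 1 (τ=1/2); S_1(τ)=-30969/9280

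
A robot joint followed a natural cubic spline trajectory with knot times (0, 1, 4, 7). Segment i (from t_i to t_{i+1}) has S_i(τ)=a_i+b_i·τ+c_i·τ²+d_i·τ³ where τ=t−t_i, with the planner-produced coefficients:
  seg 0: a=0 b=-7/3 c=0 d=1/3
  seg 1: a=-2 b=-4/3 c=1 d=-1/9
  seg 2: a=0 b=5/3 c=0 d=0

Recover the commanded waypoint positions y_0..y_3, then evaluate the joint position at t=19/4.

y_0=0 y_1=-2 y_2=0 y_3=5
S(19/4) = 5/4

y_0 = S_0(0) = a_0 = 0
y_1 = S_1(0) = a_1 = -2
y_2 = S_2(0) = a_2 = 0
y_3 = S_2(3) = 5
t_q=19/4 is in segment 2 (τ=3/4); S_2(τ)=5/4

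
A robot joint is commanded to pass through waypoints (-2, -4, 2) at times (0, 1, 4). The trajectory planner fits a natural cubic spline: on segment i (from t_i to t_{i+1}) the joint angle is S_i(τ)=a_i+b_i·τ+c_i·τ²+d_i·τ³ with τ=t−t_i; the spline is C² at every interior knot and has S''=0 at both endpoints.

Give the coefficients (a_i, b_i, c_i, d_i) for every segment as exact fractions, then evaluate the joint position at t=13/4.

Δ: Δ0=-2, Δ1=2
row 1: diag=8, rhs=24; c'=3/8, d'=3
back: M1=3
M: M0=0, M1=3, M2=0
seg 0: a=-2, c=M0/2=0, d=(M1−M0)/(6·1)=1/2, b=Δ0−h0·(2M0+M1)/6=-5/2
seg 1: a=-4, c=M1/2=3/2, d=(M2−M1)/(6·3)=-1/6, b=Δ1−h1·(2M1+M2)/6=-1
t_q=13/4 → seg 1, τ=9/4; S=-4+-1·τ+3/2·τ²+-1/6·τ³=-71/128

  seg 0: a=-2 b=-5/2 c=0 d=1/2
  seg 1: a=-4 b=-1 c=3/2 d=-1/6
S(13/4) = -71/128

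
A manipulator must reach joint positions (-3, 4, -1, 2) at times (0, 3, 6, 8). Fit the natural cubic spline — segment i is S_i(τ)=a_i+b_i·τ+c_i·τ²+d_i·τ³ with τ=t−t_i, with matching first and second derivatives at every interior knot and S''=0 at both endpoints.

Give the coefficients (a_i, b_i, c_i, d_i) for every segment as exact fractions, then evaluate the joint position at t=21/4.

Δ: Δ0=7/3, Δ1=-5/3, Δ2=3/2
row 1: diag=12, rhs=-24; c'=1/4, d'=-2
row 2: denom=10−3·1/4=37/4; d'=(19−3·-2)/(37/4)=100/37
back: M2=100/37
back: M1=-2−1/4·100/37=-99/37
M: M0=0, M1=-99/37, M2=100/37, M3=0
seg 0: a=-3, c=M0/2=0, d=(M1−M0)/(6·3)=-11/74, b=Δ0−h0·(2M0+M1)/6=815/222
seg 1: a=4, c=M1/2=-99/74, d=(M2−M1)/(6·3)=199/666, b=Δ1−h1·(2M1+M2)/6=-38/111
seg 2: a=-1, c=M2/2=50/37, d=(M3−M2)/(6·2)=-25/111, b=Δ2−h2·(2M2+M3)/6=-67/222
t_q=21/4 → seg 1, τ=9/4; S=4+-38/111·τ+-99/74·τ²+199/666·τ³=-661/4736

  seg 0: a=-3 b=815/222 c=0 d=-11/74
  seg 1: a=4 b=-38/111 c=-99/74 d=199/666
  seg 2: a=-1 b=-67/222 c=50/37 d=-25/111
S(21/4) = -661/4736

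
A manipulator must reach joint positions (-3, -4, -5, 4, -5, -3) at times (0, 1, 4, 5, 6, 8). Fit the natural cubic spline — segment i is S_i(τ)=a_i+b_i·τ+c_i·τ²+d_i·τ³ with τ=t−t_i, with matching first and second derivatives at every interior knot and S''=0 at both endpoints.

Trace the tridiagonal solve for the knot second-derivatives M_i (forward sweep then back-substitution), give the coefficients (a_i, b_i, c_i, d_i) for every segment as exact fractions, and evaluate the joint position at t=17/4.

Δ: Δ0=-1, Δ1=-1/3, Δ2=9, Δ3=-9, Δ4=1
row 1: diag=8, rhs=4; c'=3/8, d'=1/2
row 2: denom=8−3·3/8=55/8; d'=(56−3·1/2)/(55/8)=436/55
row 3: denom=4−1·8/55=212/55; d'=(-108−1·436/55)/(212/55)=-1594/53
row 4: denom=6−1·55/212=1217/212; d'=(60−1·-1594/53)/(1217/212)=19096/1217
back: M4=19096/1217
back: M3=-1594/53−55/212·19096/1217=-41556/1217
back: M2=436/55−8/55·-41556/1217=15692/1217
back: M1=1/2−3/8·15692/1217=-5276/1217
M: M0=0, M1=-5276/1217, M2=15692/1217, M3=-41556/1217, M4=19096/1217, M5=0
seg 0: a=-3, c=M0/2=0, d=(M1−M0)/(6·1)=-2638/3651, b=Δ0−h0·(2M0+M1)/6=-1013/3651
seg 1: a=-4, c=M1/2=-2638/1217, d=(M2−M1)/(6·3)=10484/10953, b=Δ1−h1·(2M1+M2)/6=-8927/3651
seg 2: a=-5, c=M2/2=7846/1217, d=(M3−M2)/(6·1)=-28624/3651, b=Δ2−h2·(2M2+M3)/6=37945/3651
seg 3: a=4, c=M3/2=-20778/1217, d=(M4−M3)/(6·1)=30326/3651, b=Δ3−h3·(2M3+M4)/6=-851/3651
seg 4: a=-5, c=M4/2=9548/1217, d=(M5−M4)/(6·2)=-4774/3651, b=Δ4−h4·(2M4+M5)/6=-34541/3651
t_q=17/4 → seg 2, τ=1/4; S=-5+37945/3651·τ+7846/1217·τ²+-28624/3651·τ³=-20653/9736

  seg 0: a=-3 b=-1013/3651 c=0 d=-2638/3651
  seg 1: a=-4 b=-8927/3651 c=-2638/1217 d=10484/10953
  seg 2: a=-5 b=37945/3651 c=7846/1217 d=-28624/3651
  seg 3: a=4 b=-851/3651 c=-20778/1217 d=30326/3651
  seg 4: a=-5 b=-34541/3651 c=9548/1217 d=-4774/3651
S(17/4) = -20653/9736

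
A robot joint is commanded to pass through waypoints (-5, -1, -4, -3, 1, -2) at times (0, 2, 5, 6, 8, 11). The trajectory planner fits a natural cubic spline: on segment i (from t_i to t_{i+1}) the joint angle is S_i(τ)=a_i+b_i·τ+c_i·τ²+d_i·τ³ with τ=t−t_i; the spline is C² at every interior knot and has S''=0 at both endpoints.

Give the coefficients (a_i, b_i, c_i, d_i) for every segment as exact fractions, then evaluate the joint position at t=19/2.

  seg 0: a=-5 b=913/323 c=0 d=-267/1292
  seg 1: a=-1 b=112/323 c=-801/646 d=511/1938
  seg 2: a=-4 b=1/38 c=366/323 d=-103/646
  seg 3: a=-3 b=586/323 c=423/646 d=-363/1292
  seg 4: a=1 b=343/323 c=-333/323 d=37/323
S(19/2) = 1705/2584

Δ: Δ0=2, Δ1=-1, Δ2=1, Δ3=2, Δ4=-1
row 1: diag=10, rhs=-18; c'=3/10, d'=-9/5
row 2: denom=8−3·3/10=71/10; d'=(12−3·-9/5)/(71/10)=174/71
row 3: denom=6−1·10/71=416/71; d'=(6−1·174/71)/(416/71)=63/104
row 4: denom=10−2·71/208=969/104; d'=(-18−2·63/104)/(969/104)=-666/323
back: M4=-666/323
back: M3=63/104−71/208·-666/323=423/323
back: M2=174/71−10/71·423/323=732/323
back: M1=-9/5−3/10·732/323=-801/323
M: M0=0, M1=-801/323, M2=732/323, M3=423/323, M4=-666/323, M5=0
seg 0: a=-5, c=M0/2=0, d=(M1−M0)/(6·2)=-267/1292, b=Δ0−h0·(2M0+M1)/6=913/323
seg 1: a=-1, c=M1/2=-801/646, d=(M2−M1)/(6·3)=511/1938, b=Δ1−h1·(2M1+M2)/6=112/323
seg 2: a=-4, c=M2/2=366/323, d=(M3−M2)/(6·1)=-103/646, b=Δ2−h2·(2M2+M3)/6=1/38
seg 3: a=-3, c=M3/2=423/646, d=(M4−M3)/(6·2)=-363/1292, b=Δ3−h3·(2M3+M4)/6=586/323
seg 4: a=1, c=M4/2=-333/323, d=(M5−M4)/(6·3)=37/323, b=Δ4−h4·(2M4+M5)/6=343/323
t_q=19/2 → seg 4, τ=3/2; S=1+343/323·τ+-333/323·τ²+37/323·τ³=1705/2584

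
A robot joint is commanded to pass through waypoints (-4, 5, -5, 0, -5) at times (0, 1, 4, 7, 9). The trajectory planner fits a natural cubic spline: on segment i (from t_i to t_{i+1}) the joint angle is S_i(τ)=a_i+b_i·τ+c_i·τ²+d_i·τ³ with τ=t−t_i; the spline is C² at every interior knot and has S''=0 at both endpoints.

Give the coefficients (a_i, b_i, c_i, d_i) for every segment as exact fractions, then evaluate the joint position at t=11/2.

Δ: Δ0=9, Δ1=-10/3, Δ2=5/3, Δ3=-5/2
row 1: diag=8, rhs=-74; c'=3/8, d'=-37/4
row 2: denom=12−3·3/8=87/8; d'=(30−3·-37/4)/(87/8)=154/29
row 3: denom=10−3·8/29=266/29; d'=(-25−3·154/29)/(266/29)=-1187/266
back: M3=-1187/266
back: M2=154/29−8/29·-1187/266=870/133
back: M1=-37/4−3/8·870/133=-3113/266
M: M0=0, M1=-3113/266, M2=870/133, M3=-1187/266, M4=0
seg 0: a=-4, c=M0/2=0, d=(M1−M0)/(6·1)=-3113/1596, b=Δ0−h0·(2M0+M1)/6=17477/1596
seg 1: a=5, c=M1/2=-3113/532, d=(M2−M1)/(6·3)=4853/4788, b=Δ1−h1·(2M1+M2)/6=4069/798
seg 2: a=-5, c=M2/2=435/133, d=(M3−M2)/(6·3)=-2927/4788, b=Δ2−h2·(2M2+M3)/6=-4219/1596
seg 3: a=0, c=M3/2=-1187/532, d=(M4−M3)/(6·2)=1187/3192, b=Δ3−h3·(2M3+M4)/6=379/798
t_q=11/2 → seg 2, τ=3/2; S=-5+-4219/1596·τ+435/133·τ²+-2927/4788·τ³=-2231/608

  seg 0: a=-4 b=17477/1596 c=0 d=-3113/1596
  seg 1: a=5 b=4069/798 c=-3113/532 d=4853/4788
  seg 2: a=-5 b=-4219/1596 c=435/133 d=-2927/4788
  seg 3: a=0 b=379/798 c=-1187/532 d=1187/3192
S(11/2) = -2231/608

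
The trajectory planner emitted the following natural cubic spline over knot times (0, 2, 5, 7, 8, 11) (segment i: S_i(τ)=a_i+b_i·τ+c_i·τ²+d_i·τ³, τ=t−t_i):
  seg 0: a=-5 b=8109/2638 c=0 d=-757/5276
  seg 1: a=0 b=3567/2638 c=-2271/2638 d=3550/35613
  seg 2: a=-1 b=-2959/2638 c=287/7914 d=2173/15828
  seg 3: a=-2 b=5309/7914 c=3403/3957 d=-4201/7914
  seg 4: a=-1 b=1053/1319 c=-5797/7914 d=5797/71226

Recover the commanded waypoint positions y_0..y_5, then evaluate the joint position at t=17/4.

y_0 = S_0(0) = a_0 = -5
y_1 = S_1(0) = a_1 = 0
y_2 = S_2(0) = a_2 = -1
y_3 = S_3(0) = a_3 = -2
y_4 = S_4(0) = a_4 = -1
y_5 = S_4(3) = -3
t_q=17/4 is in segment 1 (τ=9/4); S_1(τ)=-3807/21104

y_0=-5 y_1=0 y_2=-1 y_3=-2 y_4=-1 y_5=-3
S(17/4) = -3807/21104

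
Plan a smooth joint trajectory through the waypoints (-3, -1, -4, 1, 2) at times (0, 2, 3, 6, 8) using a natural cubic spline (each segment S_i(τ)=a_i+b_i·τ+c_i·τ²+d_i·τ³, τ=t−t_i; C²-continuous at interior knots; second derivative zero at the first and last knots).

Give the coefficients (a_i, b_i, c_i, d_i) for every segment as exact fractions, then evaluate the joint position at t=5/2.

Δ: Δ0=1, Δ1=-3, Δ2=5/3, Δ3=1/2
row 1: diag=6, rhs=-24; c'=1/6, d'=-4
row 2: denom=8−1·1/6=47/6; d'=(28−1·-4)/(47/6)=192/47
row 3: denom=10−3·18/47=416/47; d'=(-7−3·192/47)/(416/47)=-905/416
back: M3=-905/416
back: M2=192/47−18/47·-905/416=1023/208
back: M1=-4−1/6·1023/208=-2005/416
M: M0=0, M1=-2005/416, M2=1023/208, M3=-905/416, M4=0
seg 0: a=-3, c=M0/2=0, d=(M1−M0)/(6·2)=-2005/4992, b=Δ0−h0·(2M0+M1)/6=3253/1248
seg 1: a=-1, c=M1/2=-2005/832, d=(M2−M1)/(6·1)=4051/2496, b=Δ1−h1·(2M1+M2)/6=-1381/624
seg 2: a=-4, c=M2/2=1023/416, d=(M3−M2)/(6·3)=-227/576, b=Δ2−h2·(2M2+M3)/6=-5401/2496
seg 3: a=1, c=M3/2=-905/832, d=(M4−M3)/(6·2)=905/4992, b=Δ3−h3·(2M3+M4)/6=1217/624
t_q=5/2 → seg 1, τ=1/2; S=-1+-1381/624·τ+-2005/832·τ²+4051/2496·τ³=-16681/6656

  seg 0: a=-3 b=3253/1248 c=0 d=-2005/4992
  seg 1: a=-1 b=-1381/624 c=-2005/832 d=4051/2496
  seg 2: a=-4 b=-5401/2496 c=1023/416 d=-227/576
  seg 3: a=1 b=1217/624 c=-905/832 d=905/4992
S(5/2) = -16681/6656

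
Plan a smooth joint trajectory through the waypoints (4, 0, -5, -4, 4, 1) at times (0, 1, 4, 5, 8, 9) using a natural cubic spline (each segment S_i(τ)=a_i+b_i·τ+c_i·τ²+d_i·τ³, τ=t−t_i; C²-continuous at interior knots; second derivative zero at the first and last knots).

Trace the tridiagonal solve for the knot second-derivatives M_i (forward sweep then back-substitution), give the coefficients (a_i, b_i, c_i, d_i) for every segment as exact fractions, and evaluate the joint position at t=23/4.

Δ: Δ0=-4, Δ1=-5/3, Δ2=1, Δ3=8/3, Δ4=-3
row 1: diag=8, rhs=14; c'=3/8, d'=7/4
row 2: denom=8−3·3/8=55/8; d'=(16−3·7/4)/(55/8)=86/55
row 3: denom=8−1·8/55=432/55; d'=(10−1·86/55)/(432/55)=29/27
row 4: denom=8−3·55/144=329/48; d'=(-34−3·29/27)/(329/48)=-5360/987
back: M4=-5360/987
back: M3=29/27−55/144·-5360/987=9322/2961
back: M2=86/55−8/55·9322/2961=3274/2961
back: M1=7/4−3/8·3274/2961=1318/987
M: M0=0, M1=1318/987, M2=3274/2961, M3=9322/2961, M4=-5360/987, M5=0
seg 0: a=4, c=M0/2=0, d=(M1−M0)/(6·1)=659/2961, b=Δ0−h0·(2M0+M1)/6=-12503/2961
seg 1: a=0, c=M1/2=659/987, d=(M2−M1)/(6·3)=-340/26649, b=Δ1−h1·(2M1+M2)/6=-10526/2961
seg 2: a=-5, c=M2/2=1637/2961, d=(M3−M2)/(6·1)=16/47, b=Δ2−h2·(2M2+M3)/6=316/2961
seg 3: a=-4, c=M3/2=4661/2961, d=(M4−M3)/(6·3)=-12701/26649, b=Δ3−h3·(2M3+M4)/6=6614/2961
seg 4: a=4, c=M4/2=-2680/987, d=(M5−M4)/(6·1)=2680/2961, b=Δ4−h4·(2M4+M5)/6=-3523/2961
t_q=23/4 → seg 3, τ=3/4; S=-4+6614/2961·τ+4661/2961·τ²+-12701/26649·τ³=-34539/21056

  seg 0: a=4 b=-12503/2961 c=0 d=659/2961
  seg 1: a=0 b=-10526/2961 c=659/987 d=-340/26649
  seg 2: a=-5 b=316/2961 c=1637/2961 d=16/47
  seg 3: a=-4 b=6614/2961 c=4661/2961 d=-12701/26649
  seg 4: a=4 b=-3523/2961 c=-2680/987 d=2680/2961
S(23/4) = -34539/21056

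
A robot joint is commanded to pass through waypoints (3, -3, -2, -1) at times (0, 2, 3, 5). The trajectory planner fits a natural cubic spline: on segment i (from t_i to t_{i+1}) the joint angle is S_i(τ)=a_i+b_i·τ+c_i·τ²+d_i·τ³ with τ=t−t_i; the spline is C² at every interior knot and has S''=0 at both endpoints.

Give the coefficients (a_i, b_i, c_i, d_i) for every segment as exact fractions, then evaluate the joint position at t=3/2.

Δ: Δ0=-3, Δ1=1, Δ2=1/2
row 1: diag=6, rhs=24; c'=1/6, d'=4
row 2: denom=6−1·1/6=35/6; d'=(-3−1·4)/(35/6)=-6/5
back: M2=-6/5
back: M1=4−1/6·-6/5=21/5
M: M0=0, M1=21/5, M2=-6/5, M3=0
seg 0: a=3, c=M0/2=0, d=(M1−M0)/(6·2)=7/20, b=Δ0−h0·(2M0+M1)/6=-22/5
seg 1: a=-3, c=M1/2=21/10, d=(M2−M1)/(6·1)=-9/10, b=Δ1−h1·(2M1+M2)/6=-1/5
seg 2: a=-2, c=M2/2=-3/5, d=(M3−M2)/(6·2)=1/10, b=Δ2−h2·(2M2+M3)/6=13/10
t_q=3/2 → seg 0, τ=3/2; S=3+-22/5·τ+0·τ²+7/20·τ³=-387/160

  seg 0: a=3 b=-22/5 c=0 d=7/20
  seg 1: a=-3 b=-1/5 c=21/10 d=-9/10
  seg 2: a=-2 b=13/10 c=-3/5 d=1/10
S(3/2) = -387/160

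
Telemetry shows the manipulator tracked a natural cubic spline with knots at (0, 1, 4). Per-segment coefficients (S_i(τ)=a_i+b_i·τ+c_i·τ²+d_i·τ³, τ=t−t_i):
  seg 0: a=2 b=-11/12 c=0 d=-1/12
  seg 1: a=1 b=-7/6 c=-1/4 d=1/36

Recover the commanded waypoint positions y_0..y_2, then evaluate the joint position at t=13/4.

y_0=2 y_1=1 y_2=-4
S(13/4) = -659/256

y_0 = S_0(0) = a_0 = 2
y_1 = S_1(0) = a_1 = 1
y_2 = S_1(3) = -4
t_q=13/4 is in segment 1 (τ=9/4); S_1(τ)=-659/256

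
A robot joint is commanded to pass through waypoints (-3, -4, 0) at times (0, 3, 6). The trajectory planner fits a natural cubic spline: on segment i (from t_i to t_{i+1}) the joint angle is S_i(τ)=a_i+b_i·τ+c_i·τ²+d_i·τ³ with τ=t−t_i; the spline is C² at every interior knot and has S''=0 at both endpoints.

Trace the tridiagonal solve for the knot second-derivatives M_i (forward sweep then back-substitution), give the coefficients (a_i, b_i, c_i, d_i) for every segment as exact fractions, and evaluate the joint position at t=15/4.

  seg 0: a=-3 b=-3/4 c=0 d=5/108
  seg 1: a=-4 b=1/2 c=5/12 d=-5/108
S(15/4) = -873/256

Δ: Δ0=-1/3, Δ1=4/3
row 1: diag=12, rhs=10; c'=1/4, d'=5/6
back: M1=5/6
M: M0=0, M1=5/6, M2=0
seg 0: a=-3, c=M0/2=0, d=(M1−M0)/(6·3)=5/108, b=Δ0−h0·(2M0+M1)/6=-3/4
seg 1: a=-4, c=M1/2=5/12, d=(M2−M1)/(6·3)=-5/108, b=Δ1−h1·(2M1+M2)/6=1/2
t_q=15/4 → seg 1, τ=3/4; S=-4+1/2·τ+5/12·τ²+-5/108·τ³=-873/256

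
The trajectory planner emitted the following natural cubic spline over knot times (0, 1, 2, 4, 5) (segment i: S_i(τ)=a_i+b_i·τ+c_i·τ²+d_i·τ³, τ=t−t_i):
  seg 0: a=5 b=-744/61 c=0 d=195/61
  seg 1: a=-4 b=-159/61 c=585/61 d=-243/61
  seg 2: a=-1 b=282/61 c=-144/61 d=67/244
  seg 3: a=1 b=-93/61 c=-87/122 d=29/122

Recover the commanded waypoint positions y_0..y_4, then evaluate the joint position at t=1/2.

y_0 = S_0(0) = a_0 = 5
y_1 = S_1(0) = a_1 = -4
y_2 = S_2(0) = a_2 = -1
y_3 = S_3(0) = a_3 = 1
y_4 = S_3(1) = -1
t_q=1/2 is in segment 0 (τ=1/2); S_0(τ)=-341/488

y_0=5 y_1=-4 y_2=-1 y_3=1 y_4=-1
S(1/2) = -341/488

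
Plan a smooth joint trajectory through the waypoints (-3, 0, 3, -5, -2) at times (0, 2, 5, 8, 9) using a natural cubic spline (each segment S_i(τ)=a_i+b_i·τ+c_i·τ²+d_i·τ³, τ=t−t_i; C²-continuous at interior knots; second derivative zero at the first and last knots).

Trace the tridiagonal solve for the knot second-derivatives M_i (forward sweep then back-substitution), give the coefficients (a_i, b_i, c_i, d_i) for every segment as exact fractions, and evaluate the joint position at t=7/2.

Δ: Δ0=3/2, Δ1=1, Δ2=-8/3, Δ3=3
row 1: diag=10, rhs=-3; c'=3/10, d'=-3/10
row 2: denom=12−3·3/10=111/10; d'=(-22−3·-3/10)/(111/10)=-211/111
row 3: denom=8−3·10/37=266/37; d'=(34−3·-211/111)/(266/37)=1469/266
back: M3=1469/266
back: M2=-211/111−10/37·1469/266=-1354/399
back: M1=-3/10−3/10·-1354/399=191/266
M: M0=0, M1=191/266, M2=-1354/399, M3=1469/266, M4=0
seg 0: a=-3, c=M0/2=0, d=(M1−M0)/(6·2)=191/3192, b=Δ0−h0·(2M0+M1)/6=503/399
seg 1: a=0, c=M1/2=191/532, d=(M2−M1)/(6·3)=-3281/14364, b=Δ1−h1·(2M1+M2)/6=1579/798
seg 2: a=3, c=M2/2=-677/399, d=(M3−M2)/(6·3)=7115/14364, b=Δ2−h2·(2M2+M3)/6=-3247/1596
seg 3: a=-5, c=M3/2=1469/532, d=(M4−M3)/(6·1)=-1469/1596, b=Δ3−h3·(2M3+M4)/6=925/798
t_q=7/2 → seg 1, τ=3/2; S=0+1579/798·τ+191/532·τ²+-3281/14364·τ³=1827/608

  seg 0: a=-3 b=503/399 c=0 d=191/3192
  seg 1: a=0 b=1579/798 c=191/532 d=-3281/14364
  seg 2: a=3 b=-3247/1596 c=-677/399 d=7115/14364
  seg 3: a=-5 b=925/798 c=1469/532 d=-1469/1596
S(7/2) = 1827/608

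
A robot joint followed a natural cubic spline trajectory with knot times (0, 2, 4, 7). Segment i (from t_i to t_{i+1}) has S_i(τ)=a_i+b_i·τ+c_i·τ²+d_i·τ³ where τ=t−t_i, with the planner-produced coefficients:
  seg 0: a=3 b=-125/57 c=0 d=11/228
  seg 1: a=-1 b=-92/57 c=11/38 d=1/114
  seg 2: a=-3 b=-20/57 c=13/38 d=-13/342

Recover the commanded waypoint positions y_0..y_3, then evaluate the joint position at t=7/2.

y_0=3 y_1=-1 y_2=-3 y_3=-2
S(7/2) = -833/304

y_0 = S_0(0) = a_0 = 3
y_1 = S_1(0) = a_1 = -1
y_2 = S_2(0) = a_2 = -3
y_3 = S_2(3) = -2
t_q=7/2 is in segment 1 (τ=3/2); S_1(τ)=-833/304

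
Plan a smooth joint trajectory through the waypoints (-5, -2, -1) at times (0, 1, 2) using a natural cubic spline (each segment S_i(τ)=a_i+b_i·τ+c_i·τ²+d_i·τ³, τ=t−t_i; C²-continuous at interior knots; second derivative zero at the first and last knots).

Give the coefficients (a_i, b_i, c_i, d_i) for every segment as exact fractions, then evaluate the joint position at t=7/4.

Δ: Δ0=3, Δ1=1
row 1: diag=4, rhs=-12; c'=1/4, d'=-3
back: M1=-3
M: M0=0, M1=-3, M2=0
seg 0: a=-5, c=M0/2=0, d=(M1−M0)/(6·1)=-1/2, b=Δ0−h0·(2M0+M1)/6=7/2
seg 1: a=-2, c=M1/2=-3/2, d=(M2−M1)/(6·1)=1/2, b=Δ1−h1·(2M1+M2)/6=2
t_q=7/4 → seg 1, τ=3/4; S=-2+2·τ+-3/2·τ²+1/2·τ³=-145/128

  seg 0: a=-5 b=7/2 c=0 d=-1/2
  seg 1: a=-2 b=2 c=-3/2 d=1/2
S(7/4) = -145/128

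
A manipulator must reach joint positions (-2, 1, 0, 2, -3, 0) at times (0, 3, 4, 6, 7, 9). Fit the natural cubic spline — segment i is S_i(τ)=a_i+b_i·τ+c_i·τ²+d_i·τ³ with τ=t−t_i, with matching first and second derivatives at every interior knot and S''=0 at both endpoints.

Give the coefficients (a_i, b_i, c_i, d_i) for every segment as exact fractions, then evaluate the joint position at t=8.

Δ: Δ0=1, Δ1=-1, Δ2=1, Δ3=-5, Δ4=3/2
row 1: diag=8, rhs=-12; c'=1/8, d'=-3/2
row 2: denom=6−1·1/8=47/8; d'=(12−1·-3/2)/(47/8)=108/47
row 3: denom=6−2·16/47=250/47; d'=(-36−2·108/47)/(250/47)=-954/125
row 4: denom=6−1·47/250=1453/250; d'=(39−1·-954/125)/(1453/250)=11658/1453
back: M4=11658/1453
back: M3=-954/125−47/250·11658/1453=-13281/1453
back: M2=108/47−16/47·-13281/1453=7860/1453
back: M1=-3/2−1/8·7860/1453=-3162/1453
M: M0=0, M1=-3162/1453, M2=7860/1453, M3=-13281/1453, M4=11658/1453, M5=0
seg 0: a=-2, c=M0/2=0, d=(M1−M0)/(6·3)=-527/4359, b=Δ0−h0·(2M0+M1)/6=3034/1453
seg 1: a=1, c=M1/2=-1581/1453, d=(M2−M1)/(6·1)=1837/1453, b=Δ1−h1·(2M1+M2)/6=-1709/1453
seg 2: a=0, c=M2/2=3930/1453, d=(M3−M2)/(6·2)=-7047/5812, b=Δ2−h2·(2M2+M3)/6=640/1453
seg 3: a=2, c=M3/2=-13281/2906, d=(M4−M3)/(6·1)=8313/2906, b=Δ3−h3·(2M3+M4)/6=-4781/1453
seg 4: a=-3, c=M4/2=5829/1453, d=(M5−M4)/(6·2)=-1943/2906, b=Δ4−h4·(2M4+M5)/6=-11185/2906
t_q=8 → seg 4, τ=1; S=-3+-11185/2906·τ+5829/1453·τ²+-1943/2906·τ³=-5094/1453

  seg 0: a=-2 b=3034/1453 c=0 d=-527/4359
  seg 1: a=1 b=-1709/1453 c=-1581/1453 d=1837/1453
  seg 2: a=0 b=640/1453 c=3930/1453 d=-7047/5812
  seg 3: a=2 b=-4781/1453 c=-13281/2906 d=8313/2906
  seg 4: a=-3 b=-11185/2906 c=5829/1453 d=-1943/2906
S(8) = -5094/1453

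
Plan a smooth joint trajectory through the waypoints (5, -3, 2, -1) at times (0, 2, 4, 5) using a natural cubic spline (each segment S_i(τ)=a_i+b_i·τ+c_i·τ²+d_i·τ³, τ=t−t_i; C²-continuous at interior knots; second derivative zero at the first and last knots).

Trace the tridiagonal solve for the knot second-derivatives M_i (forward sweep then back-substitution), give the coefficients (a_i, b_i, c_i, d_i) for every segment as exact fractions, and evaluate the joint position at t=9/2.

Δ: Δ0=-4, Δ1=5/2, Δ2=-3
row 1: diag=8, rhs=39; c'=1/4, d'=39/8
row 2: denom=6−2·1/4=11/2; d'=(-33−2·39/8)/(11/2)=-171/22
back: M2=-171/22
back: M1=39/8−1/4·-171/22=75/11
M: M0=0, M1=75/11, M2=-171/22, M3=0
seg 0: a=5, c=M0/2=0, d=(M1−M0)/(6·2)=25/44, b=Δ0−h0·(2M0+M1)/6=-69/11
seg 1: a=-3, c=M1/2=75/22, d=(M2−M1)/(6·2)=-107/88, b=Δ1−h1·(2M1+M2)/6=6/11
seg 2: a=2, c=M2/2=-171/44, d=(M3−M2)/(6·1)=57/44, b=Δ2−h2·(2M2+M3)/6=-9/22
t_q=9/2 → seg 2, τ=1/2; S=2+-9/22·τ+-171/44·τ²+57/44·τ³=347/352

  seg 0: a=5 b=-69/11 c=0 d=25/44
  seg 1: a=-3 b=6/11 c=75/22 d=-107/88
  seg 2: a=2 b=-9/22 c=-171/44 d=57/44
S(9/2) = 347/352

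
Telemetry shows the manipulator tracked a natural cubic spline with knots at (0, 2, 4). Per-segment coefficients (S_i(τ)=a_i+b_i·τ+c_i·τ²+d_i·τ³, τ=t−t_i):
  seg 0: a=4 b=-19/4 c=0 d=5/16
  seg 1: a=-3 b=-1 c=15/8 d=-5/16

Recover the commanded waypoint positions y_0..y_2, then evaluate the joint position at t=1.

y_0 = S_0(0) = a_0 = 4
y_1 = S_1(0) = a_1 = -3
y_2 = S_1(2) = 0
t_q=1 is in segment 0 (τ=1); S_0(τ)=-7/16

y_0=4 y_1=-3 y_2=0
S(1) = -7/16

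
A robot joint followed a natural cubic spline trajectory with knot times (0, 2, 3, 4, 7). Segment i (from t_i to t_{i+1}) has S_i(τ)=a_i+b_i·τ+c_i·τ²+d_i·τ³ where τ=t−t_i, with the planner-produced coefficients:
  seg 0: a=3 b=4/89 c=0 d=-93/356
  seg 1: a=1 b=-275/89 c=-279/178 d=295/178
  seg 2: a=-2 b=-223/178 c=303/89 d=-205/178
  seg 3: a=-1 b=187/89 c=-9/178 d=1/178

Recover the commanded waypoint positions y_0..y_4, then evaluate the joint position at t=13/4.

y_0 = S_0(0) = a_0 = 3
y_1 = S_1(0) = a_1 = 1
y_2 = S_2(0) = a_2 = -2
y_3 = S_3(0) = a_3 = -1
y_4 = S_3(3) = 5
t_q=13/4 is in segment 2 (τ=1/4); S_2(τ)=-24133/11392

y_0=3 y_1=1 y_2=-2 y_3=-1 y_4=5
S(13/4) = -24133/11392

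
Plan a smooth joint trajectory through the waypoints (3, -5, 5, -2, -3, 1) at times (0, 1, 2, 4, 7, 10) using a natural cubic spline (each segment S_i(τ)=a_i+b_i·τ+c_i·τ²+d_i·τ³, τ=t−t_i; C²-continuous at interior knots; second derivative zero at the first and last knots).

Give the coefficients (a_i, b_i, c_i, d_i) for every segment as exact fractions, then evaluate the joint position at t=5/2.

Δ: Δ0=-8, Δ1=10, Δ2=-7/2, Δ3=-1/3, Δ4=4/3
row 1: diag=4, rhs=108; c'=1/4, d'=27
row 2: denom=6−1·1/4=23/4; d'=(-81−1·27)/(23/4)=-432/23
row 3: denom=10−2·8/23=214/23; d'=(19−2·-432/23)/(214/23)=1301/214
row 4: denom=12−3·69/214=2361/214; d'=(10−3·1301/214)/(2361/214)=-1763/2361
back: M4=-1763/2361
back: M3=1301/214−69/214·-1763/2361=4974/787
back: M2=-432/23−8/23·4974/787=-16512/787
back: M1=27−1/4·-16512/787=25377/787
M: M0=0, M1=25377/787, M2=-16512/787, M3=4974/787, M4=-1763/2361, M5=0
seg 0: a=3, c=M0/2=0, d=(M1−M0)/(6·1)=8459/1574, b=Δ0−h0·(2M0+M1)/6=-21051/1574
seg 1: a=-5, c=M1/2=25377/1574, d=(M2−M1)/(6·1)=-13963/1574, b=Δ1−h1·(2M1+M2)/6=2163/787
seg 2: a=5, c=M2/2=-8256/787, d=(M3−M2)/(6·2)=3581/1574, b=Δ2−h2·(2M2+M3)/6=13191/1574
seg 3: a=-2, c=M3/2=2487/787, d=(M4−M3)/(6·3)=-16685/42498, b=Δ3−h3·(2M3+M4)/6=-9885/1574
seg 4: a=-3, c=M4/2=-1763/4722, d=(M5−M4)/(6·3)=1763/42498, b=Δ4−h4·(2M4+M5)/6=1637/787
t_q=5/2 → seg 2, τ=1/2; S=5+13191/1574·τ+-8256/787·τ²+3581/1574·τ³=86281/12592

  seg 0: a=3 b=-21051/1574 c=0 d=8459/1574
  seg 1: a=-5 b=2163/787 c=25377/1574 d=-13963/1574
  seg 2: a=5 b=13191/1574 c=-8256/787 d=3581/1574
  seg 3: a=-2 b=-9885/1574 c=2487/787 d=-16685/42498
  seg 4: a=-3 b=1637/787 c=-1763/4722 d=1763/42498
S(5/2) = 86281/12592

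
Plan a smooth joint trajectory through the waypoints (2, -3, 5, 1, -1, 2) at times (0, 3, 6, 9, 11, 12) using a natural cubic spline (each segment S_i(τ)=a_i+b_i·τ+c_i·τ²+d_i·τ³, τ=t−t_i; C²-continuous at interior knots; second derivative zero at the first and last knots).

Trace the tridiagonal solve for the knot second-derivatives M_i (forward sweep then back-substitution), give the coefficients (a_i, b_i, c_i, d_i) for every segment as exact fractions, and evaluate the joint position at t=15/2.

Δ: Δ0=-5/3, Δ1=8/3, Δ2=-4/3, Δ3=-1, Δ4=3
row 1: diag=12, rhs=26; c'=1/4, d'=13/6
row 2: denom=12−3·1/4=45/4; d'=(-24−3·13/6)/(45/4)=-122/45
row 3: denom=10−3·4/15=46/5; d'=(2−3·-122/45)/(46/5)=76/69
row 4: denom=6−2·5/23=128/23; d'=(24−2·76/69)/(128/23)=47/12
back: M4=47/12
back: M3=76/69−5/23·47/12=1/4
back: M2=-122/45−4/15·1/4=-25/9
back: M1=13/6−1/4·-25/9=103/36
M: M0=0, M1=103/36, M2=-25/9, M3=1/4, M4=47/12, M5=0
seg 0: a=2, c=M0/2=0, d=(M1−M0)/(6·3)=103/648, b=Δ0−h0·(2M0+M1)/6=-223/72
seg 1: a=-3, c=M1/2=103/72, d=(M2−M1)/(6·3)=-203/648, b=Δ1−h1·(2M1+M2)/6=43/36
seg 2: a=5, c=M2/2=-25/18, d=(M3−M2)/(6·3)=109/648, b=Δ2−h2·(2M2+M3)/6=95/72
seg 3: a=1, c=M3/2=1/8, d=(M4−M3)/(6·2)=11/36, b=Δ3−h3·(2M3+M4)/6=-89/36
seg 4: a=-1, c=M4/2=47/24, d=(M5−M4)/(6·1)=-47/72, b=Δ4−h4·(2M4+M5)/6=61/36
t_q=15/2 → seg 2, τ=3/2; S=5+95/72·τ+-25/18·τ²+109/648·τ³=283/64

  seg 0: a=2 b=-223/72 c=0 d=103/648
  seg 1: a=-3 b=43/36 c=103/72 d=-203/648
  seg 2: a=5 b=95/72 c=-25/18 d=109/648
  seg 3: a=1 b=-89/36 c=1/8 d=11/36
  seg 4: a=-1 b=61/36 c=47/24 d=-47/72
S(15/2) = 283/64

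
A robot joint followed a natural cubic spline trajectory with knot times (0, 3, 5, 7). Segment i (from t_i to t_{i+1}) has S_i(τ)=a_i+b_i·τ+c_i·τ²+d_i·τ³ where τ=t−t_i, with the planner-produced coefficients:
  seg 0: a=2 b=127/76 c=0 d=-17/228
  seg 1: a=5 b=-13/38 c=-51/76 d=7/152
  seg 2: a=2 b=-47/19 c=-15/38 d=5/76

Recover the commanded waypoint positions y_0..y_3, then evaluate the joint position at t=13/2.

y_0=2 y_1=5 y_2=2 y_3=-4
S(13/2) = -1445/608

y_0 = S_0(0) = a_0 = 2
y_1 = S_1(0) = a_1 = 5
y_2 = S_2(0) = a_2 = 2
y_3 = S_2(2) = -4
t_q=13/2 is in segment 2 (τ=3/2); S_2(τ)=-1445/608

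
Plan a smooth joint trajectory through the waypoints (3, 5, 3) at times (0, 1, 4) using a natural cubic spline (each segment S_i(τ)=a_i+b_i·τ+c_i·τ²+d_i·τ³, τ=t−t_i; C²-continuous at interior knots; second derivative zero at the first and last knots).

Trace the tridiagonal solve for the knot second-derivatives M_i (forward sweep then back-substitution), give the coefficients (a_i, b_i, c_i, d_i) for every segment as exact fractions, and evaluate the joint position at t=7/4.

  seg 0: a=3 b=7/3 c=0 d=-1/3
  seg 1: a=5 b=4/3 c=-1 d=1/9
S(7/4) = 351/64

Δ: Δ0=2, Δ1=-2/3
row 1: diag=8, rhs=-16; c'=3/8, d'=-2
back: M1=-2
M: M0=0, M1=-2, M2=0
seg 0: a=3, c=M0/2=0, d=(M1−M0)/(6·1)=-1/3, b=Δ0−h0·(2M0+M1)/6=7/3
seg 1: a=5, c=M1/2=-1, d=(M2−M1)/(6·3)=1/9, b=Δ1−h1·(2M1+M2)/6=4/3
t_q=7/4 → seg 1, τ=3/4; S=5+4/3·τ+-1·τ²+1/9·τ³=351/64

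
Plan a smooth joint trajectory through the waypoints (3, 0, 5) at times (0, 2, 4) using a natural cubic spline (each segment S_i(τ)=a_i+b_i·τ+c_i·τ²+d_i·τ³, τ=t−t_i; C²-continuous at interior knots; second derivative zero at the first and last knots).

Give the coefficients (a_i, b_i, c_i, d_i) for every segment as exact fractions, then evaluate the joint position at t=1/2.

Δ: Δ0=-3/2, Δ1=5/2
row 1: diag=8, rhs=24; c'=1/4, d'=3
back: M1=3
M: M0=0, M1=3, M2=0
seg 0: a=3, c=M0/2=0, d=(M1−M0)/(6·2)=1/4, b=Δ0−h0·(2M0+M1)/6=-5/2
seg 1: a=0, c=M1/2=3/2, d=(M2−M1)/(6·2)=-1/4, b=Δ1−h1·(2M1+M2)/6=1/2
t_q=1/2 → seg 0, τ=1/2; S=3+-5/2·τ+0·τ²+1/4·τ³=57/32

  seg 0: a=3 b=-5/2 c=0 d=1/4
  seg 1: a=0 b=1/2 c=3/2 d=-1/4
S(1/2) = 57/32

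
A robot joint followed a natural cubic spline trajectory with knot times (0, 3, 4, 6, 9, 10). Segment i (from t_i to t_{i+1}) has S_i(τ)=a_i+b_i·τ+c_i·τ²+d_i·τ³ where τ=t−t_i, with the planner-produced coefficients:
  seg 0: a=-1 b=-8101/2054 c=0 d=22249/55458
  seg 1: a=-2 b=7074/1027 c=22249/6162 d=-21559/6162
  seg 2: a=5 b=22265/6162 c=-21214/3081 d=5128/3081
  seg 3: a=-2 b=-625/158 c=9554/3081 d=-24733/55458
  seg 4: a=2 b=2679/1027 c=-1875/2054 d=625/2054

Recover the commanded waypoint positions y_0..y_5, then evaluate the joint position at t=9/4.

y_0=-1 y_1=-2 y_2=5 y_3=-2 y_4=2 y_5=4
S(9/4) = -697277/131456

y_0 = S_0(0) = a_0 = -1
y_1 = S_1(0) = a_1 = -2
y_2 = S_2(0) = a_2 = 5
y_3 = S_3(0) = a_3 = -2
y_4 = S_4(0) = a_4 = 2
y_5 = S_4(1) = 4
t_q=9/4 is in segment 0 (τ=9/4); S_0(τ)=-697277/131456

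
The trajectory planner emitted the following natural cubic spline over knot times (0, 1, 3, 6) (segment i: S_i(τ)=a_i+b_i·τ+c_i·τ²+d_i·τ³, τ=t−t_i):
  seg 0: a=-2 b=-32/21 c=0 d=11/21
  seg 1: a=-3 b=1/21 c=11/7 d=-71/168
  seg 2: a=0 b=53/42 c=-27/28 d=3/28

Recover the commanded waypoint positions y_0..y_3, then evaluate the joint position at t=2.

y_0=-2 y_1=-3 y_2=0 y_3=-2
S(2) = -101/56

y_0 = S_0(0) = a_0 = -2
y_1 = S_1(0) = a_1 = -3
y_2 = S_2(0) = a_2 = 0
y_3 = S_2(3) = -2
t_q=2 is in segment 1 (τ=1); S_1(τ)=-101/56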